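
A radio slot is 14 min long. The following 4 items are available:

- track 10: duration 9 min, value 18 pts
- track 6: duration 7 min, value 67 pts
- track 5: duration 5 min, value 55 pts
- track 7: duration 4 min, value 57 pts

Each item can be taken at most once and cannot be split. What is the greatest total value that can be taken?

Check high-value combinations within 14 min:
- track 6+track 7: duration 7+4=11, value 67+57=124
- track 6+track 5: duration 7+5=12, value 67+55=122
- track 5+track 7: duration 5+4=9, value 55+57=112
- track 10+track 7: duration 9+4=13, value 18+57=75
Best: 124 pts.

124 pts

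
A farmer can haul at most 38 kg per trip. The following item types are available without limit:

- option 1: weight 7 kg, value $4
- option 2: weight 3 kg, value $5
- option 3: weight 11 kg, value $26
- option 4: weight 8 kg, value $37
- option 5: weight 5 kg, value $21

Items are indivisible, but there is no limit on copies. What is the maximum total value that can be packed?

$169

Best value-per-unit is option 4 at 37/8; filling with it alone gives 4×37 = 148.
Optimal mix: 4×option 4 + 1×option 5 → weight 37, value 169.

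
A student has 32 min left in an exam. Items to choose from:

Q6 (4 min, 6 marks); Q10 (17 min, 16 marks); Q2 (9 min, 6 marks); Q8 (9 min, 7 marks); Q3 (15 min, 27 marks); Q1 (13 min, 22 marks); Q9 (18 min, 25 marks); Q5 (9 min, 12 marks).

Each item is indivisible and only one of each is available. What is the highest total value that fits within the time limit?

Check high-value combinations within 32 min:
- Q6+Q3+Q1: time 4+15+13=32, value 6+27+22=55
- Q3+Q1: time 15+13=28, value 27+22=49
- Q1+Q9: time 13+18=31, value 22+25=47
- Q6+Q3+Q5: time 4+15+9=28, value 6+27+12=45
- Q6+Q9+Q5: time 4+18+9=31, value 6+25+12=43
Best: 55 marks.

55 marks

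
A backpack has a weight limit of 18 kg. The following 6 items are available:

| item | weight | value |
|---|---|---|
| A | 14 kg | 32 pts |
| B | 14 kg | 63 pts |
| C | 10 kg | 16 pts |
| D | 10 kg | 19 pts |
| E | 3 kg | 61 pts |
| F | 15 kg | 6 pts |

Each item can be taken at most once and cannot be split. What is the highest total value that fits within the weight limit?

Check high-value combinations within 18 kg:
- B+E: weight 14+3=17, value 63+61=124
- A+E: weight 14+3=17, value 32+61=93
- D+E: weight 10+3=13, value 19+61=80
- C+E: weight 10+3=13, value 16+61=77
- E+F: weight 3+15=18, value 61+6=67
Best: 124 pts.

124 pts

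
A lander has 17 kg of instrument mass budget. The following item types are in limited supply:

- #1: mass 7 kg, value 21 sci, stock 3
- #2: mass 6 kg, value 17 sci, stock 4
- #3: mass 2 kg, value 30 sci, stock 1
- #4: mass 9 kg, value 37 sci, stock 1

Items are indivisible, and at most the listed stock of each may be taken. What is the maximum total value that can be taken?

Top feasible selections:
- 1×#2 + 1×#3 + 1×#4: mass 17, value 84
- 2×#1 + 1×#3: mass 16, value 72
- 1×#1 + 1×#2 + 1×#3: mass 15, value 68
- 1×#3 + 1×#4: mass 11, value 67
Best: 84 sci.

84 sci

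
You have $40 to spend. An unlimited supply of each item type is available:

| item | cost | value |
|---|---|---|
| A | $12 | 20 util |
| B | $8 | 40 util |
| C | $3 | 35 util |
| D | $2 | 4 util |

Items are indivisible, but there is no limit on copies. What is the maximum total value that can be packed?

Best value-per-unit is C at 35/3, and filling with it alone uses cost 13×3=39. No mix of the others beats 13×35 = 455.

455 util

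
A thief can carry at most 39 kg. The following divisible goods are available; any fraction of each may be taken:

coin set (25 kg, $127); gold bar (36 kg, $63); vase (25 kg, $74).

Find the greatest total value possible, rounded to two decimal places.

Take in order of value per unit:
- coin set (127/25 per unit): all 25 → value 127, running total 127.00
- vase (74/25 per unit): 14 of 25 → value 14×74/25 = 41.4400, running total 168.44
Total 168.44.

168.44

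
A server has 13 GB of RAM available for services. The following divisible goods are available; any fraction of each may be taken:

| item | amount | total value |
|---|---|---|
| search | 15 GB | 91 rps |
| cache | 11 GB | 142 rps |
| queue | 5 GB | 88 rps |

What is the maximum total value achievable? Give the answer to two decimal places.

191.27

Take in order of value per unit:
- queue (88/5 per unit): all 5 → value 88, running total 88.00
- cache (142/11 per unit): 8 of 11 → value 8×142/11 = 103.2727, running total 191.27
Total 191.27.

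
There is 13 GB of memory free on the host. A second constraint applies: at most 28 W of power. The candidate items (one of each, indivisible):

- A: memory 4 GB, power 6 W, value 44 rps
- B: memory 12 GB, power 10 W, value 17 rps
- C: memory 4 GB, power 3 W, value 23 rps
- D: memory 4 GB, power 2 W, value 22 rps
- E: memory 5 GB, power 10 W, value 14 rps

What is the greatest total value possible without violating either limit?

89 rps

Feasible sets respecting both limits:
- A+C+D: memory 12, power 11, value 89
- A+C+E: memory 13, power 19, value 81
- A+D+E: memory 13, power 18, value 80
- A+C: memory 8, power 9, value 67
Best: 89 rps.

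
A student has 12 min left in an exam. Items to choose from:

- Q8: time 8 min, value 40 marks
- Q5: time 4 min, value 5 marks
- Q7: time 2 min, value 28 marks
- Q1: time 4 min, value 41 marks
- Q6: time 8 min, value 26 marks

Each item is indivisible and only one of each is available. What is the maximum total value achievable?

Check high-value combinations within 12 min:
- Q8+Q1: time 8+4=12, value 40+41=81
- Q5+Q7+Q1: time 4+2+4=10, value 5+28+41=74
- Q7+Q1: time 2+4=6, value 28+41=69
- Q8+Q7: time 8+2=10, value 40+28=68
- Q1+Q6: time 4+8=12, value 41+26=67
Best: 81 marks.

81 marks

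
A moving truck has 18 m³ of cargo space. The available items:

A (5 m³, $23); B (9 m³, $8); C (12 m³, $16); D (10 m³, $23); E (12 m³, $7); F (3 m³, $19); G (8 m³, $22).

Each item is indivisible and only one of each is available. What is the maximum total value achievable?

Check high-value combinations within 18 m³:
- A+D+F: volume 5+10+3=18, value 23+23+19=65
- A+F+G: volume 5+3+8=16, value 23+19+22=64
- A+B+F: volume 5+9+3=17, value 23+8+19=50
- A+D: volume 5+10=15, value 23+23=46
Best: $65.

$65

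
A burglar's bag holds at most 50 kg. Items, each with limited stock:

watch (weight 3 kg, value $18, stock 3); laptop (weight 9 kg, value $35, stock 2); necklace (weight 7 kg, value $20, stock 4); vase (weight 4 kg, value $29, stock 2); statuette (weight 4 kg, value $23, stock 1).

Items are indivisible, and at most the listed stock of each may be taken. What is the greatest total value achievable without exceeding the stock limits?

Best selections within weight 50 and stock limits:
- 2×watch + 2×laptop + 2×necklace + 2×vase + 1×statuette: weight 50, value 227
- 3×watch + 2×laptop + 1×necklace + 2×vase + 1×statuette: weight 46, value 225
Best: $227.

$227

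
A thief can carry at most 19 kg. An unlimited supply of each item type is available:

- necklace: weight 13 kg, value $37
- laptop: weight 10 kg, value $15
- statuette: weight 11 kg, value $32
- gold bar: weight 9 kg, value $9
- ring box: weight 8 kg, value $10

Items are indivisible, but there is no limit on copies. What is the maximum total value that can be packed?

$42

Best value-per-unit is statuette at 32/11; filling with it alone gives 1×32 = 32.
Optimal mix: 1×statuette + 1×ring box → weight 19, value 42.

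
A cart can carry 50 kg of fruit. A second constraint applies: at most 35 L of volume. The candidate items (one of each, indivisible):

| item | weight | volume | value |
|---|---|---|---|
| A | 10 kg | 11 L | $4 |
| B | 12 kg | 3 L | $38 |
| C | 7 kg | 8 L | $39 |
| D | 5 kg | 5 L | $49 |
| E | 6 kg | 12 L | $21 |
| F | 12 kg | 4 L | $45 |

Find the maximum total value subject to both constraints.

Feasible sets respecting both limits:
- B+C+D+E+F: weight 42, volume 32, value 192
- A+B+C+D+F: weight 46, volume 31, value 175
- B+C+D+F: weight 36, volume 20, value 171
Best: $192.

$192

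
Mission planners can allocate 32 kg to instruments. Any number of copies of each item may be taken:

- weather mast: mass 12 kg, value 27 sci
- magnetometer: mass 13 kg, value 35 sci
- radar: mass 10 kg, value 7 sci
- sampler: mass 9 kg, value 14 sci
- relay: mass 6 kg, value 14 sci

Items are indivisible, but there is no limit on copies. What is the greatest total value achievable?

Best value-per-unit is magnetometer at 35/13; filling with it alone gives 2×35 = 70.
Optimal mix: 2×magnetometer + 1×relay → mass 32, value 84.

84 sci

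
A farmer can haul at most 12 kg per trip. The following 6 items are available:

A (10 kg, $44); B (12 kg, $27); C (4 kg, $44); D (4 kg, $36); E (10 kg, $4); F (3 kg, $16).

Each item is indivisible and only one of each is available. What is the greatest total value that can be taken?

$96

This is a 0/1 knapsack; check combinations near the capacity.
- C+D+F: weight 4+4+3=11, value 44+36+16=96
- C+D: weight 4+4=8, value 44+36=80
- C+F: weight 4+3=7, value 44+16=60
- D+F: weight 4+3=7, value 36+16=52
Best: $96.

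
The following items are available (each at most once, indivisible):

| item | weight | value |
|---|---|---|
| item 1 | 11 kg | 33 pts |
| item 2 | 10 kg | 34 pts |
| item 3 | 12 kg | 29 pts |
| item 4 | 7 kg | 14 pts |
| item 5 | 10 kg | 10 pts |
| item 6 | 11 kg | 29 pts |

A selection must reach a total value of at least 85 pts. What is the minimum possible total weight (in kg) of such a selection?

Subsets with value ≥ 85, sorted by total weight:
- item 1+item 2+item 6: weight 32, value 96
- item 1+item 2+item 3: weight 33, value 96
- item 2+item 3+item 6: weight 33, value 92
- item 1+item 3+item 6: weight 34, value 91
Minimum weight: 32 kg.

32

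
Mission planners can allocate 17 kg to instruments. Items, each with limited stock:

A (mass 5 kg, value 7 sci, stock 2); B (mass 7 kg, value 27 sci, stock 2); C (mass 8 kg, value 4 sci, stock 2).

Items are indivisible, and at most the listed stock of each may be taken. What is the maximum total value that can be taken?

54 sci

Top feasible selections:
- 2×B: mass 14, value 54
- 2×A + 1×B: mass 17, value 41
- 1×A + 1×B: mass 12, value 34
Best: 54 sci.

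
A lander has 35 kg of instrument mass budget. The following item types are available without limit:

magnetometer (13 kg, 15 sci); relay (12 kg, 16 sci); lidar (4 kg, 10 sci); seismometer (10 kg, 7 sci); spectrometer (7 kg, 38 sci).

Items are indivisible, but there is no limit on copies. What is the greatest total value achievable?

190 sci

Best value-per-unit is spectrometer at 38/7, and filling with it alone uses mass 5×7=35. No mix of the others beats 5×38 = 190.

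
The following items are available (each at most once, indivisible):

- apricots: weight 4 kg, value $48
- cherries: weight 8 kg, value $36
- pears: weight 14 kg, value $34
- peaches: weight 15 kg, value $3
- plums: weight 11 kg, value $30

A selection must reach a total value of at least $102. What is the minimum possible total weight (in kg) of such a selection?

23

Subsets with value ≥ 102, sorted by total weight:
- apricots+cherries+plums: weight 23, value 114
- apricots+cherries+pears: weight 26, value 118
Minimum weight: 23 kg.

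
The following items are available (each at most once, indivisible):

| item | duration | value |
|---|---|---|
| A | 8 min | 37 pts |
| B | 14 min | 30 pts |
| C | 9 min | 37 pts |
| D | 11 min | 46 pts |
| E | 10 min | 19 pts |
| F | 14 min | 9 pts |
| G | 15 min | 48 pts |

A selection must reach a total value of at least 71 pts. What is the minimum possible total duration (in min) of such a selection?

Subsets with value ≥ 71, sorted by total duration:
- A+C: duration 17, value 74
- A+D: duration 19, value 83
- C+D: duration 20, value 83
Minimum duration: 17 min.

17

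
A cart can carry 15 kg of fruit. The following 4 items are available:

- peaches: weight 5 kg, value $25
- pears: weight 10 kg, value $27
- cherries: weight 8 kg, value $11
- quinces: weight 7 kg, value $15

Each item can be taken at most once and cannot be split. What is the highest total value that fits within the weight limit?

Check high-value combinations within 15 kg:
- peaches+pears: weight 5+10=15, value 25+27=52
- peaches+quinces: weight 5+7=12, value 25+15=40
- peaches+cherries: weight 5+8=13, value 25+11=36
Best: $52.

$52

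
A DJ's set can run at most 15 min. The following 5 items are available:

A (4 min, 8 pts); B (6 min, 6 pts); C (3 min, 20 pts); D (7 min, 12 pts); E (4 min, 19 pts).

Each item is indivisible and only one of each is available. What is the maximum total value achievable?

51 pts

Check high-value combinations within 15 min:
- C+D+E: duration 3+7+4=14, value 20+12+19=51
- A+C+E: duration 4+3+4=11, value 8+20+19=47
- B+C+E: duration 6+3+4=13, value 6+20+19=45
- A+C+D: duration 4+3+7=14, value 8+20+12=40
- C+E: duration 3+4=7, value 20+19=39
Best: 51 pts.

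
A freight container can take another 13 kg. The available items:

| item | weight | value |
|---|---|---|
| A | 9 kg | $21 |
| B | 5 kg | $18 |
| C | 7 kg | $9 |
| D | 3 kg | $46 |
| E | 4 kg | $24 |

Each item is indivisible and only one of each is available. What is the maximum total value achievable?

$88

This is a 0/1 knapsack; check combinations near the capacity.
- B+D+E: weight 5+3+4=12, value 18+46+24=88
- D+E: weight 3+4=7, value 46+24=70
- A+D: weight 9+3=12, value 21+46=67
Best: $88.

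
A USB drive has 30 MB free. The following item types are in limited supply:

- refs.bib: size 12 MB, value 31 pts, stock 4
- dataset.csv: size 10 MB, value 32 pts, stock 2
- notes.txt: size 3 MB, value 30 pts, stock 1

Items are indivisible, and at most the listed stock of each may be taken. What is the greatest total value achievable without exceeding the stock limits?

Best selections within size 30 and stock limits:
- 2×dataset.csv + 1×notes.txt: size 23, value 94
- 1×refs.bib + 1×dataset.csv + 1×notes.txt: size 25, value 93
- 2×refs.bib + 1×notes.txt: size 27, value 92
Best: 94 pts.

94 pts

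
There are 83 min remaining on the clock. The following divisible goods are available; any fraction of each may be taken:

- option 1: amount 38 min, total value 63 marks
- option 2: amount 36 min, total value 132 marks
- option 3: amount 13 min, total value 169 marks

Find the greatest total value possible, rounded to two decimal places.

357.37

Take in order of value per unit:
- option 3 (169/13 per unit): all 13 → value 169, running total 169.00
- option 2 (132/36 per unit): all 36 → value 132, running total 301.00
- option 1 (63/38 per unit): 34 of 38 → value 34×63/38 = 56.3684, running total 357.37
Total 357.37.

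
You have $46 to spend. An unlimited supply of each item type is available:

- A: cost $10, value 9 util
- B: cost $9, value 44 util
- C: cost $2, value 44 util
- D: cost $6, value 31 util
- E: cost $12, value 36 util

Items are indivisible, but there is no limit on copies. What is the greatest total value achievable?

1012 util

Best value-per-unit is C at 44/2, and filling with it alone uses cost 23×2=46. No mix of the others beats 23×44 = 1012.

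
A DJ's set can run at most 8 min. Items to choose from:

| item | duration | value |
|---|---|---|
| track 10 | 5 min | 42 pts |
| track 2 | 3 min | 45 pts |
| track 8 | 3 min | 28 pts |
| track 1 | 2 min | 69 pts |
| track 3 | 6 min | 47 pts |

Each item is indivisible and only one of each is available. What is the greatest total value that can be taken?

142 pts

Check high-value combinations within 8 min:
- track 2+track 8+track 1: duration 3+3+2=8, value 45+28+69=142
- track 1+track 3: duration 2+6=8, value 69+47=116
- track 2+track 1: duration 3+2=5, value 45+69=114
Best: 142 pts.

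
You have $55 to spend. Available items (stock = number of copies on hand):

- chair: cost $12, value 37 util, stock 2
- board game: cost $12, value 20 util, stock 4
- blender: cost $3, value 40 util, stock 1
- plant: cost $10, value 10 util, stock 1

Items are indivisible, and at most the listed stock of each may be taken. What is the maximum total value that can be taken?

Top feasible selections:
- 2×chair + 2×board game + 1×blender: cost 51, value 154
- 2×chair + 1×board game + 1×blender + 1×plant: cost 49, value 144
- 1×chair + 3×board game + 1×blender: cost 51, value 137
- 2×chair + 1×board game + 1×blender: cost 39, value 134
Best: 154 util.

154 util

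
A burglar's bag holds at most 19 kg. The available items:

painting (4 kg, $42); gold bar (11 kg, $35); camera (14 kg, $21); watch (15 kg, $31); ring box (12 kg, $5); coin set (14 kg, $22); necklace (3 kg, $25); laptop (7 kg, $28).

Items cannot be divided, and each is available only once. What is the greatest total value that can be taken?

$102

Check high-value combinations within 19 kg:
- painting+gold bar+necklace: weight 4+11+3=18, value 42+35+25=102
- painting+necklace+laptop: weight 4+3+7=14, value 42+25+28=95
- painting+gold bar: weight 4+11=15, value 42+35=77
- painting+watch: weight 4+15=19, value 42+31=73
- painting+ring box+necklace: weight 4+12+3=19, value 42+5+25=72
Best: $102.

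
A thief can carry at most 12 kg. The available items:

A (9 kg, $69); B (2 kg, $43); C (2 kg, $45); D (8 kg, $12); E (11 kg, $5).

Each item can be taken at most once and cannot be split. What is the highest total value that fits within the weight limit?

Check high-value combinations within 12 kg:
- A+C: weight 9+2=11, value 69+45=114
- A+B: weight 9+2=11, value 69+43=112
- B+C+D: weight 2+2+8=12, value 43+45+12=100
- B+C: weight 2+2=4, value 43+45=88
Best: $114.

$114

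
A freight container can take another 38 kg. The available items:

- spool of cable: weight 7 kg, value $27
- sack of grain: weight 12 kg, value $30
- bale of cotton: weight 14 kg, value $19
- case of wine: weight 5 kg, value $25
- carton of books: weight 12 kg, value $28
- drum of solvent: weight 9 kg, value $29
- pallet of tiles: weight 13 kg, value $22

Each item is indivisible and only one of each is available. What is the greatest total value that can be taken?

This is a 0/1 knapsack; check combinations near the capacity.
- sack of grain+case of wine+carton of books+drum of solvent: weight 12+5+12+9=38, value 30+25+28+29=112
- spool of cable+sack of grain+case of wine+drum of solvent: weight 7+12+5+9=33, value 27+30+25+29=111
- spool of cable+sack of grain+case of wine+carton of books: weight 7+12+5+12=36, value 27+30+25+28=110
Best: $112.

$112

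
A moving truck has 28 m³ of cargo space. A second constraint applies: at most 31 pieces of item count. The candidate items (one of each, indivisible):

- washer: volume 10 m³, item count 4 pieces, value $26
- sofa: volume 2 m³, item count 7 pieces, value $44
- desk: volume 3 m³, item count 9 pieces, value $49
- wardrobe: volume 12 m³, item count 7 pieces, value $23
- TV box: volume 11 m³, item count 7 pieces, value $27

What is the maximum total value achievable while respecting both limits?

Feasible sets respecting both limits:
- washer+sofa+desk+TV box: volume 26, item count 27, value 146
- sofa+desk+wardrobe+TV box: volume 28, item count 30, value 143
- washer+sofa+desk+wardrobe: volume 27, item count 27, value 142
- sofa+desk+TV box: volume 16, item count 23, value 120
Best: $146.

$146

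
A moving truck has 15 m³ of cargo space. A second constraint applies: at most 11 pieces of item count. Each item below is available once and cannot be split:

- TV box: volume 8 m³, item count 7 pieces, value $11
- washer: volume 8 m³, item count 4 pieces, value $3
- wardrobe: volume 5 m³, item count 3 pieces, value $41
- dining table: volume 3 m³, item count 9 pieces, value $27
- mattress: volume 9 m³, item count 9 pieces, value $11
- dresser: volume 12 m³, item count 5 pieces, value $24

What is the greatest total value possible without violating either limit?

$52

Feasible sets respecting both limits:
- TV box+wardrobe: volume 13, item count 10, value 52
- washer+wardrobe: volume 13, item count 7, value 44
- wardrobe: volume 5, item count 3, value 41
Best: $52.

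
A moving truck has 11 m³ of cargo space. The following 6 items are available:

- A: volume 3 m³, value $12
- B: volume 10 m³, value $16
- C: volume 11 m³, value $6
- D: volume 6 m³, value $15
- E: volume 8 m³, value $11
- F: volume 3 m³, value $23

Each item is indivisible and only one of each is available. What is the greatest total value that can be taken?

Check high-value combinations within 11 m³:
- D+F: volume 6+3=9, value 15+23=38
- A+F: volume 3+3=6, value 12+23=35
- E+F: volume 8+3=11, value 11+23=34
- A+D: volume 3+6=9, value 12+15=27
- F: volume 3, value 23
Best: $38.

$38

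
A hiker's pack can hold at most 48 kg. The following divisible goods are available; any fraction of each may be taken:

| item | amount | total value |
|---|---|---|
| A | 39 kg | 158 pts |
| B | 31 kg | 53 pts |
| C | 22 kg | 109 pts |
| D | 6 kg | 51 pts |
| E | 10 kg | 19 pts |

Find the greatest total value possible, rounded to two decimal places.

241.03

Take in order of value per unit:
- D (51/6 per unit): all 6 → value 51, running total 51.00
- C (109/22 per unit): all 22 → value 109, running total 160.00
- A (158/39 per unit): 20 of 39 → value 20×158/39 = 81.0256, running total 241.03
Total 241.03.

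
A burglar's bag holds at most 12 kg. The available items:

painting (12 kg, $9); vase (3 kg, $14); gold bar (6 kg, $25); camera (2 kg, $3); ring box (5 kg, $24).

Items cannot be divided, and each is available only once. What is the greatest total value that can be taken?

$49

Check high-value combinations within 12 kg:
- gold bar+ring box: weight 6+5=11, value 25+24=49
- vase+gold bar+camera: weight 3+6+2=11, value 14+25+3=42
- vase+camera+ring box: weight 3+2+5=10, value 14+3+24=41
- vase+gold bar: weight 3+6=9, value 14+25=39
Best: $49.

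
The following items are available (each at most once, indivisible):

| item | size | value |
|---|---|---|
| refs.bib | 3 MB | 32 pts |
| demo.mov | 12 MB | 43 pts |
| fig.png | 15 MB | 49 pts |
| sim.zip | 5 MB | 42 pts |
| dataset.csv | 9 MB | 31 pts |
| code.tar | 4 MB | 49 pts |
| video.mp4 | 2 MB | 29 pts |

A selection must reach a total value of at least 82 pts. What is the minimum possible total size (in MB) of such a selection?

Subsets with value ≥ 82, sorted by total size:
- refs.bib+code.tar+video.mp4: size 9, value 110
- sim.zip+code.tar: size 9, value 91
Minimum size: 9 MB.

9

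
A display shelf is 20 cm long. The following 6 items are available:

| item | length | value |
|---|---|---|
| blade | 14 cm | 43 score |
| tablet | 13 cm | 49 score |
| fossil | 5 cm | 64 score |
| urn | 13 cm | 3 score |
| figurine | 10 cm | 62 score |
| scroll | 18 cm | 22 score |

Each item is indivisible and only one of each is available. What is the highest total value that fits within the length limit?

126 score

Check high-value combinations within 20 cm:
- fossil+figurine: length 5+10=15, value 64+62=126
- tablet+fossil: length 13+5=18, value 49+64=113
- blade+fossil: length 14+5=19, value 43+64=107
- fossil+urn: length 5+13=18, value 64+3=67
- fossil: length 5, value 64
Best: 126 score.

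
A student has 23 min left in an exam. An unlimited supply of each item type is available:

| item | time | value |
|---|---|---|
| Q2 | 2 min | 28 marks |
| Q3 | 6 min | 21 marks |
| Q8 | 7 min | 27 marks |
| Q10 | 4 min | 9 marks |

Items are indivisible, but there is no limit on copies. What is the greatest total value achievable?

Best value-per-unit is Q2 at 28/2, and filling with it alone uses time 11×2=22. No mix of the others beats 11×28 = 308.

308 marks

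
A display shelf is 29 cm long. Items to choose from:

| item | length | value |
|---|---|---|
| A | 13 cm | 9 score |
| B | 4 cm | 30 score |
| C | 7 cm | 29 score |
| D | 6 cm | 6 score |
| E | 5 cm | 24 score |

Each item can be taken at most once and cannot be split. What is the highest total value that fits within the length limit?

This is a 0/1 knapsack; check combinations near the capacity.
- A+B+C+E: length 13+4+7+5=29, value 9+30+29+24=92
- B+C+D+E: length 4+7+6+5=22, value 30+29+6+24=89
- B+C+E: length 4+7+5=16, value 30+29+24=83
- A+B+D+E: length 13+4+6+5=28, value 9+30+6+24=69
- A+B+C: length 13+4+7=24, value 9+30+29=68
Best: 92 score.

92 score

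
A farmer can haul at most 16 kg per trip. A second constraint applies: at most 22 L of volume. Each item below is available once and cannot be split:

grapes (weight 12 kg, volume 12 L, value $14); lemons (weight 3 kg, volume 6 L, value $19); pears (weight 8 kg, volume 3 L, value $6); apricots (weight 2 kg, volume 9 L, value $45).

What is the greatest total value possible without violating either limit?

Feasible sets respecting both limits:
- lemons+pears+apricots: weight 13, volume 18, value 70
- lemons+apricots: weight 5, volume 15, value 64
- grapes+apricots: weight 14, volume 21, value 59
Best: $70.

$70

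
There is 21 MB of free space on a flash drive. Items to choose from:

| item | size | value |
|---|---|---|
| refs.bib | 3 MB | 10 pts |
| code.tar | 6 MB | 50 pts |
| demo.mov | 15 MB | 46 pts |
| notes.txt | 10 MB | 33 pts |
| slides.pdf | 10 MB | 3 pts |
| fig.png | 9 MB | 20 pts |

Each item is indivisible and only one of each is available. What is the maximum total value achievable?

96 pts

Check high-value combinations within 21 MB:
- code.tar+demo.mov: size 6+15=21, value 50+46=96
- refs.bib+code.tar+notes.txt: size 3+6+10=19, value 10+50+33=93
- code.tar+notes.txt: size 6+10=16, value 50+33=83
- refs.bib+code.tar+fig.png: size 3+6+9=18, value 10+50+20=80
Best: 96 pts.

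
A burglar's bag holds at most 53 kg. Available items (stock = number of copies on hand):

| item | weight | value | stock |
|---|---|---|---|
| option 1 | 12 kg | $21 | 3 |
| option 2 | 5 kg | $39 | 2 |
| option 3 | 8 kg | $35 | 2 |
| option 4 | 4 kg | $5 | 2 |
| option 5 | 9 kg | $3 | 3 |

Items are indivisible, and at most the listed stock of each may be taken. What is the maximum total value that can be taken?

$190

Best selections within weight 53 and stock limits:
- 2×option 1 + 2×option 2 + 2×option 3: weight 50, value 190
- 1×option 1 + 2×option 2 + 2×option 3 + 2×option 4: weight 46, value 179
- 1×option 1 + 2×option 2 + 2×option 3 + 1×option 4 + 1×option 5: weight 51, value 177
Best: $190.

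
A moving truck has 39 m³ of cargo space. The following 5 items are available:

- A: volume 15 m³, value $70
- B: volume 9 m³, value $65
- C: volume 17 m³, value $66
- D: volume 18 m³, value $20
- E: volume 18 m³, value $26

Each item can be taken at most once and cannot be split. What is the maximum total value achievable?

Check high-value combinations within 39 m³:
- A+C: volume 15+17=32, value 70+66=136
- A+B: volume 15+9=24, value 70+65=135
- B+C: volume 9+17=26, value 65+66=131
Best: $136.

$136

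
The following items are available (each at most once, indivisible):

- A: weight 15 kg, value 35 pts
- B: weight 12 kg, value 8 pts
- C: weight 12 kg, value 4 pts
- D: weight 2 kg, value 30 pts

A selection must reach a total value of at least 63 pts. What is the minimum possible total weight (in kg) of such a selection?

17

Subsets with value ≥ 63, sorted by total weight:
- A+D: weight 17, value 65
- A+B+D: weight 29, value 73
- A+C+D: weight 29, value 69
- A+B+C+D: weight 41, value 77
Minimum weight: 17 kg.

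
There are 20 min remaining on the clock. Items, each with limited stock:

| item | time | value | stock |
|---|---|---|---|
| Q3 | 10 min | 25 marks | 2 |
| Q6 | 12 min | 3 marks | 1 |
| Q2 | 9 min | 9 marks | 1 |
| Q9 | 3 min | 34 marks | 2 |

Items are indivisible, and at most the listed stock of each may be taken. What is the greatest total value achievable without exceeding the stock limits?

Top feasible selections:
- 1×Q3 + 2×Q9: time 16, value 93
- 1×Q2 + 2×Q9: time 15, value 77
- 1×Q6 + 2×Q9: time 18, value 71
Best: 93 marks.

93 marks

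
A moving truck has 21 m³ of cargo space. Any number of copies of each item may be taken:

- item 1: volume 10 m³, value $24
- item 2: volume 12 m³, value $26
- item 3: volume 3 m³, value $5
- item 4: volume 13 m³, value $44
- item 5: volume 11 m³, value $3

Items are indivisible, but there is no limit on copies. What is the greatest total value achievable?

$54

Best value-per-unit is item 4 at 44/13; filling with it alone gives 1×44 = 44.
Optimal mix: 2×item 3 + 1×item 4 → volume 19, value 54.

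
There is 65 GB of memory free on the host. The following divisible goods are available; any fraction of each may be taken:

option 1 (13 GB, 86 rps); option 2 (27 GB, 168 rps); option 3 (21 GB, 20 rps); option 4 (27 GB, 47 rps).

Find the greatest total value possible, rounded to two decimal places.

297.52

Take in order of value per unit:
- option 1 (86/13 per unit): all 13 → value 86, running total 86.00
- option 2 (168/27 per unit): all 27 → value 168, running total 254.00
- option 4 (47/27 per unit): 25 of 27 → value 25×47/27 = 43.5185, running total 297.52
Total 297.52.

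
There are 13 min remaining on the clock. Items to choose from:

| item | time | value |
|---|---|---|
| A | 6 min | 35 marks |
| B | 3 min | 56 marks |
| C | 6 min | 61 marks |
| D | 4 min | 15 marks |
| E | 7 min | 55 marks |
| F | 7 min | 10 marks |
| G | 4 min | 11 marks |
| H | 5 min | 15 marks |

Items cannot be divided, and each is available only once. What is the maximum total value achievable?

132 marks

Check high-value combinations within 13 min:
- B+C+D: time 3+6+4=13, value 56+61+15=132
- B+C+G: time 3+6+4=13, value 56+61+11=128
- B+C: time 3+6=9, value 56+61=117
- C+E: time 6+7=13, value 61+55=116
Best: 132 marks.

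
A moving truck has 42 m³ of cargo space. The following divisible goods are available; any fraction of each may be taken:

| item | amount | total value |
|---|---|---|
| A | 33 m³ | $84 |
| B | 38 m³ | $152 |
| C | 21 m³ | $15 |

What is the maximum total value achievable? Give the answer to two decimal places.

162.18

Take in order of value per unit:
- B (152/38 per unit): all 38 → value 152, running total 152.00
- A (84/33 per unit): 4 of 33 → value 4×84/33 = 10.1818, running total 162.18
Total 162.18.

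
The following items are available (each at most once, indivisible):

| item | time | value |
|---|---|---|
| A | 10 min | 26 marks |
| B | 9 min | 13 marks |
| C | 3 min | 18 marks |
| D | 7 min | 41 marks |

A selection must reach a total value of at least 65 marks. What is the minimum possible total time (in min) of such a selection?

17

Subsets with value ≥ 65, sorted by total time:
- A+D: time 17, value 67
- B+C+D: time 19, value 72
Minimum time: 17 min.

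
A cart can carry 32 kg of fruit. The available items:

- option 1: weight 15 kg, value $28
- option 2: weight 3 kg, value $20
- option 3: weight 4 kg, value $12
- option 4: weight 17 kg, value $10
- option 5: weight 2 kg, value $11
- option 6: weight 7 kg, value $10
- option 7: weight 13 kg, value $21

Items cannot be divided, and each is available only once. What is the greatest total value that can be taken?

$81

Check high-value combinations within 32 kg:
- option 1+option 2+option 3+option 5+option 6: weight 15+3+4+2+7=31, value 28+20+12+11+10=81
- option 2+option 3+option 5+option 6+option 7: weight 3+4+2+7+13=29, value 20+12+11+10+21=74
- option 1+option 2+option 3+option 5: weight 15+3+4+2=24, value 28+20+12+11=71
- option 1+option 2+option 3+option 6: weight 15+3+4+7=29, value 28+20+12+10=70
- option 1+option 2+option 5+option 6: weight 15+3+2+7=27, value 28+20+11+10=69
Best: $81.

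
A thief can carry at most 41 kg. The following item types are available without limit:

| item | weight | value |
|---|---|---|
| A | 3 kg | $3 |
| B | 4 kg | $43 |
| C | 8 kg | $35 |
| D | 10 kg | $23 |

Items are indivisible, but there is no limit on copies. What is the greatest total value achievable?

Best value-per-unit is B at 43/4, and filling with it alone uses weight 10×4=40. No mix of the others beats 10×43 = 430.

$430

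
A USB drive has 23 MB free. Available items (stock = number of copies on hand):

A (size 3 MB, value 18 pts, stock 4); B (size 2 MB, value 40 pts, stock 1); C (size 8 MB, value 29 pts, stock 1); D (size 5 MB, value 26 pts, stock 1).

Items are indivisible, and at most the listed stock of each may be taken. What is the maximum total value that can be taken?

Top feasible selections:
- 4×A + 1×B + 1×C: size 22, value 141
- 4×A + 1×B + 1×D: size 19, value 138
Best: 141 pts.

141 pts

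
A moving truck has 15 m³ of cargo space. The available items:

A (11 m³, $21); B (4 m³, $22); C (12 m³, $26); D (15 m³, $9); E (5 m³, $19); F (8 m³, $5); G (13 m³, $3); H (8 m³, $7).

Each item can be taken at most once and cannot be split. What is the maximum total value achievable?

Check high-value combinations within 15 m³:
- A+B: volume 11+4=15, value 21+22=43
- B+E: volume 4+5=9, value 22+19=41
- B+H: volume 4+8=12, value 22+7=29
Best: $43.

$43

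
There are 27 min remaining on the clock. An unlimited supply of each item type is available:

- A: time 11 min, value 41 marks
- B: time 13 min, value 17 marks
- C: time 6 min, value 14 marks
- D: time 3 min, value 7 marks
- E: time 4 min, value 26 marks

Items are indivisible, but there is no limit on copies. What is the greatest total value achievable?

163 marks

Best value-per-unit is E at 26/4; filling with it alone gives 6×26 = 156.
Optimal mix: 1×D + 6×E → time 27, value 163.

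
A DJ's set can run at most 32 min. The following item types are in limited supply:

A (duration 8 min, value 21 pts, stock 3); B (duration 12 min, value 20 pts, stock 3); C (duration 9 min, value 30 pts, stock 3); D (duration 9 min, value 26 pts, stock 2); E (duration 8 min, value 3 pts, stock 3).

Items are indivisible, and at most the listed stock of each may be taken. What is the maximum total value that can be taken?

Best selections within duration 32 and stock limits:
- 3×C: duration 27, value 90
- 2×C + 1×D: duration 27, value 86
- 1×C + 2×D: duration 27, value 82
- 1×A + 2×C: duration 26, value 81
Best: 90 pts.

90 pts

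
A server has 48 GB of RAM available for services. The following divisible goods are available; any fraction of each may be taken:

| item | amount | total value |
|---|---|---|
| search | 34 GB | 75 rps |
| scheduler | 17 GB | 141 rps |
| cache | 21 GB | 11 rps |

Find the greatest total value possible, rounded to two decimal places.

Take in order of value per unit:
- scheduler (141/17 per unit): all 17 → value 141, running total 141.00
- search (75/34 per unit): 31 of 34 → value 31×75/34 = 68.3824, running total 209.38
Total 209.38.

209.38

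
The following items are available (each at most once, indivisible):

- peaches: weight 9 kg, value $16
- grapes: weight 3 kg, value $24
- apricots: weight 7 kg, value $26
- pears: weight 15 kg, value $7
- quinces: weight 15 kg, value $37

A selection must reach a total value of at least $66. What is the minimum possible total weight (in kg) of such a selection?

Subsets with value ≥ 66, sorted by total weight:
- peaches+grapes+apricots: weight 19, value 66
- grapes+apricots+quinces: weight 25, value 87
- peaches+grapes+quinces: weight 27, value 77
- peaches+apricots+quinces: weight 31, value 79
Minimum weight: 19 kg.

19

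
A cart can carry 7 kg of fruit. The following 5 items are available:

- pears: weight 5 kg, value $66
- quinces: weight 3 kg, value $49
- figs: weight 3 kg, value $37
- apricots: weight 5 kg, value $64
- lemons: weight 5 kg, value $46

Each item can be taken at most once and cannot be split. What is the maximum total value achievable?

Check high-value combinations within 7 kg:
- quinces+figs: weight 3+3=6, value 49+37=86
- pears: weight 5, value 66
- apricots: weight 5, value 64
- quinces: weight 3, value 49
Best: $86.

$86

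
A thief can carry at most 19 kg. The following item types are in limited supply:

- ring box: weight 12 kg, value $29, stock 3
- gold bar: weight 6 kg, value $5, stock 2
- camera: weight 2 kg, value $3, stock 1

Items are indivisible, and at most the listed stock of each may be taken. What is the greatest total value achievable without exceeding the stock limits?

Top feasible selections:
- 1×ring box + 1×gold bar: weight 18, value 34
- 1×ring box + 1×camera: weight 14, value 32
- 1×ring box: weight 12, value 29
Best: $34.

$34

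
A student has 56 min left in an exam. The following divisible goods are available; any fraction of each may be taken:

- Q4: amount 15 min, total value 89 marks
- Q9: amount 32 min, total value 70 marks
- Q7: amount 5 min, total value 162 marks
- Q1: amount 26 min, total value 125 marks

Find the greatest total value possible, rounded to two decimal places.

Take in order of value per unit:
- Q7 (162/5 per unit): all 5 → value 162, running total 162.00
- Q4 (89/15 per unit): all 15 → value 89, running total 251.00
- Q1 (125/26 per unit): all 26 → value 125, running total 376.00
- Q9 (70/32 per unit): 10 of 32 → value 10×70/32 = 21.8750, running total 397.88
Total 397.88.

397.88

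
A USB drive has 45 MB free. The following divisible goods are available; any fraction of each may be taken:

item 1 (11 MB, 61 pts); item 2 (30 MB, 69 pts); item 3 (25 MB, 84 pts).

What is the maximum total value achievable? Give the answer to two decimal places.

Take in order of value per unit:
- item 1 (61/11 per unit): all 11 → value 61, running total 61.00
- item 3 (84/25 per unit): all 25 → value 84, running total 145.00
- item 2 (69/30 per unit): 9 of 30 → value 9×69/30 = 20.7000, running total 165.70
Total 165.70.

165.70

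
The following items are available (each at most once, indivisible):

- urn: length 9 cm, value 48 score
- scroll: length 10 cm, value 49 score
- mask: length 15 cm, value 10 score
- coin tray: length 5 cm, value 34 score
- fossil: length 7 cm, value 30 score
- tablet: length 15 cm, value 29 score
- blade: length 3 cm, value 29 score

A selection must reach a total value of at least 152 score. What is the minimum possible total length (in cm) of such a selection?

27

Subsets with value ≥ 152, sorted by total length:
- urn+scroll+coin tray+blade: length 27, value 160
- urn+scroll+fossil+blade: length 29, value 156
Minimum length: 27 cm.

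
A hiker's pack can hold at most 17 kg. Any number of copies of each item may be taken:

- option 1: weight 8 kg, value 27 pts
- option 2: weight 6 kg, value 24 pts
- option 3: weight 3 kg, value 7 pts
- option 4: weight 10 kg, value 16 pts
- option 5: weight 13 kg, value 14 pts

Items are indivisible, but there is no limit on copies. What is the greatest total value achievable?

58 pts

Best value-per-unit is option 2 at 24/6; filling with it alone gives 2×24 = 48.
Optimal mix: 1×option 1 + 1×option 2 + 1×option 3 → weight 17, value 58.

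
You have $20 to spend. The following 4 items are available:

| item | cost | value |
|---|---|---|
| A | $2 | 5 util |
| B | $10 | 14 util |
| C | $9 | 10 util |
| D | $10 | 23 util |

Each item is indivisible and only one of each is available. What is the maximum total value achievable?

37 util

Check high-value combinations within $20:
- B+D: cost 10+10=20, value 14+23=37
- C+D: cost 9+10=19, value 10+23=33
- A+D: cost 2+10=12, value 5+23=28
Best: 37 util.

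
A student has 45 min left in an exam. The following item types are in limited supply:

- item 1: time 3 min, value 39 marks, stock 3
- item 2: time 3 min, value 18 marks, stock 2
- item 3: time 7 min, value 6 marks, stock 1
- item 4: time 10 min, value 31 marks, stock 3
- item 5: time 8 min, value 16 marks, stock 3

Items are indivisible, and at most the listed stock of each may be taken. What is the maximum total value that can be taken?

246 marks

Best selections within time 45 and stock limits:
- 3×item 1 + 2×item 2 + 3×item 4: time 45, value 246
- 3×item 1 + 2×item 2 + 2×item 4 + 1×item 5: time 43, value 231
Best: 246 marks.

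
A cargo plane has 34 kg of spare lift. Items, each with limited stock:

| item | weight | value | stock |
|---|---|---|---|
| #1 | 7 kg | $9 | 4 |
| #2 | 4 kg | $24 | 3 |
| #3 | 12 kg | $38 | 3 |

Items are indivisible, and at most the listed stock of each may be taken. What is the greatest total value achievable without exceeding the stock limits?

$124

Best selections within weight 34 and stock limits:
- 2×#2 + 2×#3: weight 32, value 124
- 1×#1 + 3×#2 + 1×#3: weight 31, value 119
- 3×#2 + 1×#3: weight 24, value 110
- 2×#1 + 2×#2 + 1×#3: weight 34, value 104
Best: $124.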